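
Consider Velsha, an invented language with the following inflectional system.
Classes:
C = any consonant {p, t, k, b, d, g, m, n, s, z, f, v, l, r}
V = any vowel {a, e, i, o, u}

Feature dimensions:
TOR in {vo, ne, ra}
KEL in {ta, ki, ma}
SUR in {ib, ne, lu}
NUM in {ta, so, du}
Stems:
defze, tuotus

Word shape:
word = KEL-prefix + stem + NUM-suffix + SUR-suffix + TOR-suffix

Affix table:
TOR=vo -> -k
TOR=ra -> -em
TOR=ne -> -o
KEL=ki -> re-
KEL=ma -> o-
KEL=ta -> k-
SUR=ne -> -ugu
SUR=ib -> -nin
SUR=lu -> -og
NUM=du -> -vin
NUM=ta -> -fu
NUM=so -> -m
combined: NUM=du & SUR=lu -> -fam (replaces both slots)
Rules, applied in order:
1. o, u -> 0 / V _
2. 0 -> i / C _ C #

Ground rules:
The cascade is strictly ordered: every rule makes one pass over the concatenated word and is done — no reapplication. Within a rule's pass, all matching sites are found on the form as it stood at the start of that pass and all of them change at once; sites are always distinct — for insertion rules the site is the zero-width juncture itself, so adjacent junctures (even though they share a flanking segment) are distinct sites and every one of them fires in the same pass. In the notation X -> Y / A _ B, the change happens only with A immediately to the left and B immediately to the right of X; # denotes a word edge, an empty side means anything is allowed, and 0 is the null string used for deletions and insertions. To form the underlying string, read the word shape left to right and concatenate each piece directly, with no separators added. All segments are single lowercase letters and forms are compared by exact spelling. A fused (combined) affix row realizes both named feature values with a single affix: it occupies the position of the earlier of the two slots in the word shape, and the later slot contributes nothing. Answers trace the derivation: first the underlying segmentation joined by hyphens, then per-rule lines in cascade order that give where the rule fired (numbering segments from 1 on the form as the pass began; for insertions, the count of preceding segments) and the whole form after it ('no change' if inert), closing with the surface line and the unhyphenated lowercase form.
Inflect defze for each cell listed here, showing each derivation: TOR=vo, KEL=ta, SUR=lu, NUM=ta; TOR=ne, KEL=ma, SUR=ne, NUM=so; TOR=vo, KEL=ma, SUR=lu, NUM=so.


cell TOR=vo, KEL=ta, SUR=lu, NUM=ta:
underlying: k-defze-fu-og-k
1. o, u -> 0 / V _: fires at position(s) 9: kdefzefugk
2. 0 -> i / C _ C #: inserts after position(s) 9: kdefzefugik
surface: kdefzefugik

cell TOR=ne, KEL=ma, SUR=ne, NUM=so:
underlying: o-defze-m-ugu-o
1. o, u -> 0 / V _: fires at position(s) 11: odefzemugu
2. 0 -> i / C _ C #: no change
surface: odefzemugu

cell TOR=vo, KEL=ma, SUR=lu, NUM=so:
underlying: o-defze-m-og-k
1. o, u -> 0 / V _: no change
2. 0 -> i / C _ C #: inserts after position(s) 9: odefzemogik
surface: odefzemogik


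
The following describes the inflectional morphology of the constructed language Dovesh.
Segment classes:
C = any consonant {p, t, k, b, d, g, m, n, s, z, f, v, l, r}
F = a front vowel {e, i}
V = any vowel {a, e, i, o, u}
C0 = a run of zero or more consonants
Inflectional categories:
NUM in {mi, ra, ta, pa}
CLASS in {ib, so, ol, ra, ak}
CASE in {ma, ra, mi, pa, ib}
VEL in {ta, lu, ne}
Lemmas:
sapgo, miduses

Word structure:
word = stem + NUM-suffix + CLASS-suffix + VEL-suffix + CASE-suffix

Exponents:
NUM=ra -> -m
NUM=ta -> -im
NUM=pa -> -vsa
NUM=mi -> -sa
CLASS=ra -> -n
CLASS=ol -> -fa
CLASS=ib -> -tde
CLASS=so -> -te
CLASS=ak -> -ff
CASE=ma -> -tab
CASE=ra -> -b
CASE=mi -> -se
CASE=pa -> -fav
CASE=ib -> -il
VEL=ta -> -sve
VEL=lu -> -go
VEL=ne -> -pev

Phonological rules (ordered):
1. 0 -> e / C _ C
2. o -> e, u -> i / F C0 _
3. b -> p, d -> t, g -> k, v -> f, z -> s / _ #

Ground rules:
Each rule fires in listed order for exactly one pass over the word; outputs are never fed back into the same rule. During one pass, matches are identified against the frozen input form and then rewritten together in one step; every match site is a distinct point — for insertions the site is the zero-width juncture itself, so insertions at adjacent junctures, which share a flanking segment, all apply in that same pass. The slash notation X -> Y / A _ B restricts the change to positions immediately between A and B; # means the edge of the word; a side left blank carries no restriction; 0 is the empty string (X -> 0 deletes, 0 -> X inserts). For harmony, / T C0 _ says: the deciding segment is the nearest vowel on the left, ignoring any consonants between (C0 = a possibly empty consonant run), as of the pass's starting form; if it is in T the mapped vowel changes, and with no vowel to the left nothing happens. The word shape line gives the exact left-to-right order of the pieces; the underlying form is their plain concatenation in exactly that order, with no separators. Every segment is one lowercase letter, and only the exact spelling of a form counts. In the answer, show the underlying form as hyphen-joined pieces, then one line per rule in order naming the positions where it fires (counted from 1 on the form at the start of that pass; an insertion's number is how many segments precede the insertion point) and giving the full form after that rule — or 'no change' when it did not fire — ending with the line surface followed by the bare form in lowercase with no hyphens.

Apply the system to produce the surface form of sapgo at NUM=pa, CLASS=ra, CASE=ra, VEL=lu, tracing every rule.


underlying: sapgo-vsa-n-go-b
1. 0 -> e / C _ C: inserts after position(s) 3, 6, 9: sapegovesanegob
2. o -> e, u -> i / F C0 _: fires at position(s) 6, 14: sapegevesanegeb
3. b -> p, d -> t, g -> k, v -> f, z -> s / _ #: fires at position(s) 15: sapegevesanegep
surface: sapegevesanegep


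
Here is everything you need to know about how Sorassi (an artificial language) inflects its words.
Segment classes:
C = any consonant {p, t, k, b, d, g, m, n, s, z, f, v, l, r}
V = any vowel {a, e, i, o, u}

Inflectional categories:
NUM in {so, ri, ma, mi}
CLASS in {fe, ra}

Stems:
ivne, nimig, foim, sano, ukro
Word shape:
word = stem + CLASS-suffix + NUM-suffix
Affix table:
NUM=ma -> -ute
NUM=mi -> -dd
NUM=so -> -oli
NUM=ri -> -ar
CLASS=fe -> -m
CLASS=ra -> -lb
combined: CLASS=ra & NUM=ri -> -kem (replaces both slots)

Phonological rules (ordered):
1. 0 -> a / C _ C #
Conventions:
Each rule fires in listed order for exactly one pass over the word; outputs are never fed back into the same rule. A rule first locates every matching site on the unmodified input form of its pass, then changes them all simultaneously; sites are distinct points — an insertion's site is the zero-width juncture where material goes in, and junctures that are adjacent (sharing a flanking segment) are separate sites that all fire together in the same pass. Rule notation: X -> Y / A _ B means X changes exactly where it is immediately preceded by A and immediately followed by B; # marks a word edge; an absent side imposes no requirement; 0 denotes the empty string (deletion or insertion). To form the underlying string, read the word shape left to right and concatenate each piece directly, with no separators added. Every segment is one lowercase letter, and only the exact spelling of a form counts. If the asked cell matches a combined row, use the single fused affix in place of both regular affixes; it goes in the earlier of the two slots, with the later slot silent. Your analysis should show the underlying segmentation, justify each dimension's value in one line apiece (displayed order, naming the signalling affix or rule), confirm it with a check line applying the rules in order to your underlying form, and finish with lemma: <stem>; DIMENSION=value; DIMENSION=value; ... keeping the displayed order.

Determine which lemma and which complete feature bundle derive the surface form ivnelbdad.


underlying: ivne-lb-dd
NUM=mi - signalled by the affix -dd
CLASS=ra - signalled by the affix -lb
check: ivnelbdd -> ivnelbdad
lemma: ivne; NUM=mi; CLASS=ra


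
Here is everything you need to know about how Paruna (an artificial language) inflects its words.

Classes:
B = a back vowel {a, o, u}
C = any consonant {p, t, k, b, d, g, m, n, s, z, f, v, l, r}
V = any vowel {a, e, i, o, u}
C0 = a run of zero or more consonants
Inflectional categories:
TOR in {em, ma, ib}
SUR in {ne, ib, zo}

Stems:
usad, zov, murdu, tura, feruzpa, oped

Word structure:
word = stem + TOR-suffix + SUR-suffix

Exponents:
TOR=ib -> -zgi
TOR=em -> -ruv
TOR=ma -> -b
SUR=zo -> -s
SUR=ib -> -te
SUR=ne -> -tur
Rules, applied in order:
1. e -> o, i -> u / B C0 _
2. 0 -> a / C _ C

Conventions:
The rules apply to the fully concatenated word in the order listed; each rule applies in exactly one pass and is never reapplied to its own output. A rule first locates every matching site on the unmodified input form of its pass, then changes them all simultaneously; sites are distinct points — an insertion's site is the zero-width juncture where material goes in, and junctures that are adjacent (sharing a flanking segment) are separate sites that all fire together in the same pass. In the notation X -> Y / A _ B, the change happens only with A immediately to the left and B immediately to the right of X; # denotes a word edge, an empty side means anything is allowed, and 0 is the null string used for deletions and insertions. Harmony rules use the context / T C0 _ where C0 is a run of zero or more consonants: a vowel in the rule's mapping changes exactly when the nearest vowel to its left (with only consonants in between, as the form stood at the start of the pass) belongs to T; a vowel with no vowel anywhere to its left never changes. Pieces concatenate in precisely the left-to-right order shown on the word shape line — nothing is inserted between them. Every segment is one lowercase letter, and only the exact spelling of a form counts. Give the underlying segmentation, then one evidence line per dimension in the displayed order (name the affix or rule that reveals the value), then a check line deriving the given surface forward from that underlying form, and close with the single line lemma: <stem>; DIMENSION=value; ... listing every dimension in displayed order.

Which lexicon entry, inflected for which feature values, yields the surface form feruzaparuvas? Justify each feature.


underlying: feruzpa-ruv-s
TOR=em - signalled by the affix -ruv
SUR=zo - signalled by the affix -s
check: feruzparuvs -> feruzparuvs -> feruzaparuvas
lemma: feruzpa; TOR=em; SUR=zo


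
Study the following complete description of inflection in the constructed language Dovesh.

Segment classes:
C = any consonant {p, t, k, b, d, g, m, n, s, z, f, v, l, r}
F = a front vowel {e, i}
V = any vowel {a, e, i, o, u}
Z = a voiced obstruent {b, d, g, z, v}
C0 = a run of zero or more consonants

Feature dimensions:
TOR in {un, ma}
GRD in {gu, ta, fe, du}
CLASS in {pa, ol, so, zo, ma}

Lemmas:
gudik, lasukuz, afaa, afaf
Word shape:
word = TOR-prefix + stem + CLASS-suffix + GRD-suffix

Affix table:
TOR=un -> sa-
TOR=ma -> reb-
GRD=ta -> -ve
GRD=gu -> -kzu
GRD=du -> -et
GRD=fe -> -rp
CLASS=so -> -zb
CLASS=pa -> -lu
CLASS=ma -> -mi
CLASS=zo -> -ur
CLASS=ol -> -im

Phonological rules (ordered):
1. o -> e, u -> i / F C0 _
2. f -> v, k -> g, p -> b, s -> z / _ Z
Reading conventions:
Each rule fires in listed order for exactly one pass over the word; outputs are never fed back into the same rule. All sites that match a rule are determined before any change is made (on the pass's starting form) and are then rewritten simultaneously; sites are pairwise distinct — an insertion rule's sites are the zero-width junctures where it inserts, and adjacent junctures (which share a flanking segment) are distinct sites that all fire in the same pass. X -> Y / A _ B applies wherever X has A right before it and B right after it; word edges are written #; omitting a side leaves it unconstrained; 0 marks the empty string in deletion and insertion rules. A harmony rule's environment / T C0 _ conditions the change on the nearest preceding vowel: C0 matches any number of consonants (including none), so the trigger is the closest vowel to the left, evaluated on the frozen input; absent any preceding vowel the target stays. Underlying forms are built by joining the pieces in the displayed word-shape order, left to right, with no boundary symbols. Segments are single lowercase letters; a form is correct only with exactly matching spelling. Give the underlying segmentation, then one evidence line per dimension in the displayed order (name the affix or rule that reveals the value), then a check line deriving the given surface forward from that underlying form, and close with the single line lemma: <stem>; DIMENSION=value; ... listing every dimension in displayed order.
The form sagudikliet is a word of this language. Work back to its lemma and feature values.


underlying: sa-gudik-lu-et
TOR=un - signalled by the affix sa-
GRD=du - signalled by the affix -et
CLASS=pa - signalled by the affix -lu
check: sagudikluet -> sagudikliet -> sagudikliet
lemma: gudik; TOR=un; GRD=du; CLASS=pa


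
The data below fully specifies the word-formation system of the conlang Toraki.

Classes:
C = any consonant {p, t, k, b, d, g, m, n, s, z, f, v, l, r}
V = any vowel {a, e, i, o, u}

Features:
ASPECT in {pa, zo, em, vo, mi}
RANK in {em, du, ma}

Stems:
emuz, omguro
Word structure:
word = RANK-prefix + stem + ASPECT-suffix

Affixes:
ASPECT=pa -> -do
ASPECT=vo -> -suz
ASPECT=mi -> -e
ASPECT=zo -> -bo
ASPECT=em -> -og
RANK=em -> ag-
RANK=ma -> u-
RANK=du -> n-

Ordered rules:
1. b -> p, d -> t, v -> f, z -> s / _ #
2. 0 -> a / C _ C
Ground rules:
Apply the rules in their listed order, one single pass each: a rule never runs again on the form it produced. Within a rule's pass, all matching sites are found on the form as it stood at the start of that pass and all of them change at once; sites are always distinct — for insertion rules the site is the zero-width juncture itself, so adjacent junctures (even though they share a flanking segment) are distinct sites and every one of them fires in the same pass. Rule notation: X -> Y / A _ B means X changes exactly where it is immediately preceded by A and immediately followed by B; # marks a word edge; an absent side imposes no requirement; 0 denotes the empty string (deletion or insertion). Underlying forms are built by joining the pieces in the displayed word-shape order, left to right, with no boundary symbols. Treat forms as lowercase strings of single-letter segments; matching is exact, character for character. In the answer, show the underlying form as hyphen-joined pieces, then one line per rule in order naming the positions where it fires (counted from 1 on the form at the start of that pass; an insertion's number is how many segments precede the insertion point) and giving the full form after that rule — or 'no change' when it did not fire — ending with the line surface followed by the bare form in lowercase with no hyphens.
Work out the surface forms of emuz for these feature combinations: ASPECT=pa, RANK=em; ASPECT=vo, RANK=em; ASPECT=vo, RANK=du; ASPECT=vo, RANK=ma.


cell ASPECT=pa, RANK=em:
underlying: ag-emuz-do
1. b -> p, d -> t, v -> f, z -> s / _ #: no change
2. 0 -> a / C _ C: inserts after position(s) 6: agemuzado
surface: agemuzado

cell ASPECT=vo, RANK=em:
underlying: ag-emuz-suz
1. b -> p, d -> t, v -> f, z -> s / _ #: fires at position(s) 9: agemuzsus
2. 0 -> a / C _ C: inserts after position(s) 6: agemuzasus
surface: agemuzasus

cell ASPECT=vo, RANK=du:
underlying: n-emuz-suz
1. b -> p, d -> t, v -> f, z -> s / _ #: fires at position(s) 8: nemuzsus
2. 0 -> a / C _ C: inserts after position(s) 5: nemuzasus
surface: nemuzasus

cell ASPECT=vo, RANK=ma:
underlying: u-emuz-suz
1. b -> p, d -> t, v -> f, z -> s / _ #: fires at position(s) 8: uemuzsus
2. 0 -> a / C _ C: inserts after position(s) 5: uemuzasus
surface: uemuzasus


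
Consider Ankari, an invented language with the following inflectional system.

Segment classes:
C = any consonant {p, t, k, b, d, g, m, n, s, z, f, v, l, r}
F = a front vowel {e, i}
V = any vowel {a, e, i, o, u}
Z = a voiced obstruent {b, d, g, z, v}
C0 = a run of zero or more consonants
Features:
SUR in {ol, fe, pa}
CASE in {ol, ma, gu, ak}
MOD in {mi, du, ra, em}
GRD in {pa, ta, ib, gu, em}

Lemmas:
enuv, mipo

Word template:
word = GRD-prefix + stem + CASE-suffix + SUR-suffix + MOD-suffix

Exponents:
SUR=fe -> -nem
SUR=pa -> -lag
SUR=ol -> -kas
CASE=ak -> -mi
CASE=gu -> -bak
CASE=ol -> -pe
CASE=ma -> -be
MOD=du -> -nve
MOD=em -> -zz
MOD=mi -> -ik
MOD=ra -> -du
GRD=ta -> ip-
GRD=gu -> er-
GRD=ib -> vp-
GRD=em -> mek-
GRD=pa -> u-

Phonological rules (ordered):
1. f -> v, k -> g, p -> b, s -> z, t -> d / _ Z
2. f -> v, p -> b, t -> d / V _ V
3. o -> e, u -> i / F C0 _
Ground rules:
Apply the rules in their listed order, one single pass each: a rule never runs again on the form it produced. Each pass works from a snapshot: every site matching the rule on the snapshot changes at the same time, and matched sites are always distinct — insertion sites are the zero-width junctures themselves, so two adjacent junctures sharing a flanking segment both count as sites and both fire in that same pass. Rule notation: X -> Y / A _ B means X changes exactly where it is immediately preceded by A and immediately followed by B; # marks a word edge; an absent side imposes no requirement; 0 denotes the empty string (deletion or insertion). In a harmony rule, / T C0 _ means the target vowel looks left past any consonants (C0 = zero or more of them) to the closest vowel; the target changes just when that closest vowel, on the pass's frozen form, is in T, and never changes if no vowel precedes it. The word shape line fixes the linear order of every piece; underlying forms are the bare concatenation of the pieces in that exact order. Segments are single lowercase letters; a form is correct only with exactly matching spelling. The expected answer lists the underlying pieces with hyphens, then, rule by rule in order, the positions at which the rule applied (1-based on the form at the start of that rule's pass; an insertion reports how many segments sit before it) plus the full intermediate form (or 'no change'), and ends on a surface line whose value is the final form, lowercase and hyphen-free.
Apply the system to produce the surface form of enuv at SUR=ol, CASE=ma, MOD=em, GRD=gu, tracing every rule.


underlying: er-enuv-be-kas-zz
1. f -> v, k -> g, p -> b, s -> z, t -> d / _ Z: fires at position(s) 11: erenuvbekazzz
2. f -> v, p -> b, t -> d / V _ V: no change
3. o -> e, u -> i / F C0 _: fires at position(s) 5: erenivbekazzz
surface: erenivbekazzz


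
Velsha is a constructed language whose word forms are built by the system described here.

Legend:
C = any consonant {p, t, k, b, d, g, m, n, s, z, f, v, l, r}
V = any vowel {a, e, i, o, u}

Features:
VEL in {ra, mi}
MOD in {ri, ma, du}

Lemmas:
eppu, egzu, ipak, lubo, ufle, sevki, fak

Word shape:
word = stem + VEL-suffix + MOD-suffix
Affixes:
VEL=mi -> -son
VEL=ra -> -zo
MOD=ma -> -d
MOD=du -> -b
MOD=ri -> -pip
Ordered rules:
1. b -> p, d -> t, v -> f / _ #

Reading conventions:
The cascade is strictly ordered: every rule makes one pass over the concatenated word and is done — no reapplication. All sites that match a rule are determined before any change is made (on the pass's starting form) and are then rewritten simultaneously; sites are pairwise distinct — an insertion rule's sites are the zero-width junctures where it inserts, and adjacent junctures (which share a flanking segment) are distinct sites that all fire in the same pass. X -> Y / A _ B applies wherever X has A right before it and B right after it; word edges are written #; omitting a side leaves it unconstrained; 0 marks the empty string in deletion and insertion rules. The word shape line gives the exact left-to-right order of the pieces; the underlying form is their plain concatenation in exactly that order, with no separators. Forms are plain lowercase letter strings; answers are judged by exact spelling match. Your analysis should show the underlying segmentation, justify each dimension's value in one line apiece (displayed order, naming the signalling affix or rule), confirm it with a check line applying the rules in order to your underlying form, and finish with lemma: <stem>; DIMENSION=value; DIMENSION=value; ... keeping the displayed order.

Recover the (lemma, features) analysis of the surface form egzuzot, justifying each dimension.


underlying: egzu-zo-d
VEL=ra - signalled by the affix -zo
MOD=ma - signalled by the affix -d
check: egzuzod -> egzuzot
lemma: egzu; VEL=ra; MOD=ma


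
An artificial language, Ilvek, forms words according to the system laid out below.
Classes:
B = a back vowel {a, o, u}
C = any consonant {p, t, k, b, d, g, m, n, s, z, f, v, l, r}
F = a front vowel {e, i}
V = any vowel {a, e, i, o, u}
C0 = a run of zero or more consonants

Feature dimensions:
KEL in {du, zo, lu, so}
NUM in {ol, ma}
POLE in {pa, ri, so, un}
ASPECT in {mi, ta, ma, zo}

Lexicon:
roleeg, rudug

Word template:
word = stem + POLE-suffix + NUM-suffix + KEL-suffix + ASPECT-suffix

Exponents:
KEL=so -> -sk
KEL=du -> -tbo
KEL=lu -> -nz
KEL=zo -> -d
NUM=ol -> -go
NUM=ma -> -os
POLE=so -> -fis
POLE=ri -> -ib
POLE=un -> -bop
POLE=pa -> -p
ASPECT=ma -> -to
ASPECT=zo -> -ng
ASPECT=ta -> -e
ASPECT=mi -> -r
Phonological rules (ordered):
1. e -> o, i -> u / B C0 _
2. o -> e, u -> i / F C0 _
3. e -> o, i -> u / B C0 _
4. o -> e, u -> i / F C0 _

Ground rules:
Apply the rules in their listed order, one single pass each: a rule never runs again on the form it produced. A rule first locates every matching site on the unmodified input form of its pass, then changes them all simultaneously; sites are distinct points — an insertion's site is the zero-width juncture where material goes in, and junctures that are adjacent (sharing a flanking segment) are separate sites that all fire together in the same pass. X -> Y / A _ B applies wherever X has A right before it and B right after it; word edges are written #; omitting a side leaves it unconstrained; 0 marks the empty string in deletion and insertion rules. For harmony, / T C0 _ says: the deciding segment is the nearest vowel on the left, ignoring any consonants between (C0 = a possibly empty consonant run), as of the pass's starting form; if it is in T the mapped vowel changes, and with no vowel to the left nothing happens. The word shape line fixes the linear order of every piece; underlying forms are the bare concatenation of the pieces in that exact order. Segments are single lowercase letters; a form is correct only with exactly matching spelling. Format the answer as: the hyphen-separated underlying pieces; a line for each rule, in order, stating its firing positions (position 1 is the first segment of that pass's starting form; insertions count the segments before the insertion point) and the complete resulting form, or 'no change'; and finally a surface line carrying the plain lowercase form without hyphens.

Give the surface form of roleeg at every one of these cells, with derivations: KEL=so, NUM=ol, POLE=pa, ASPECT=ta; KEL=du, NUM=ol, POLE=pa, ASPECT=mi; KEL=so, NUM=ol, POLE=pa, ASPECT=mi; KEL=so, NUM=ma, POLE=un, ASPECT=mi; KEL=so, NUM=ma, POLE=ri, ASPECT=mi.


cell KEL=so, NUM=ol, POLE=pa, ASPECT=ta:
underlying: roleeg-p-go-sk-e
1. e -> o, i -> u / B C0 _: fires at position(s) 4, 12: roloegpgosko
2. o -> e, u -> i / F C0 _: fires at position(s) 9: roloegpgesko
3. e -> o, i -> u / B C0 _: fires at position(s) 5: roloogpgesko
4. o -> e, u -> i / F C0 _: fires at position(s) 12: roloogpgeske
surface: roloogpgeske

cell KEL=du, NUM=ol, POLE=pa, ASPECT=mi:
underlying: roleeg-p-go-tbo-r
1. e -> o, i -> u / B C0 _: fires at position(s) 4: roloegpgotbor
2. o -> e, u -> i / F C0 _: fires at position(s) 9: roloegpgetbor
3. e -> o, i -> u / B C0 _: fires at position(s) 5: roloogpgetbor
4. o -> e, u -> i / F C0 _: fires at position(s) 12: roloogpgetber
surface: roloogpgetber

cell KEL=so, NUM=ol, POLE=pa, ASPECT=mi:
underlying: roleeg-p-go-sk-r
1. e -> o, i -> u / B C0 _: fires at position(s) 4: roloegpgoskr
2. o -> e, u -> i / F C0 _: fires at position(s) 9: roloegpgeskr
3. e -> o, i -> u / B C0 _: fires at position(s) 5: roloogpgeskr
4. o -> e, u -> i / F C0 _: no change
surface: roloogpgeskr

cell KEL=so, NUM=ma, POLE=un, ASPECT=mi:
underlying: roleeg-bop-os-sk-r
1. e -> o, i -> u / B C0 _: fires at position(s) 4: roloegboposskr
2. o -> e, u -> i / F C0 _: fires at position(s) 8: roloegbeposskr
3. e -> o, i -> u / B C0 _: fires at position(s) 5: roloogbeposskr
4. o -> e, u -> i / F C0 _: fires at position(s) 10: roloogbepesskr
surface: roloogbepesskr

cell KEL=so, NUM=ma, POLE=ri, ASPECT=mi:
underlying: roleeg-ib-os-sk-r
1. e -> o, i -> u / B C0 _: fires at position(s) 4: roloegibosskr
2. o -> e, u -> i / F C0 _: fires at position(s) 9: roloegibesskr
3. e -> o, i -> u / B C0 _: fires at position(s) 5: roloogibesskr
4. o -> e, u -> i / F C0 _: no change
surface: roloogibesskr


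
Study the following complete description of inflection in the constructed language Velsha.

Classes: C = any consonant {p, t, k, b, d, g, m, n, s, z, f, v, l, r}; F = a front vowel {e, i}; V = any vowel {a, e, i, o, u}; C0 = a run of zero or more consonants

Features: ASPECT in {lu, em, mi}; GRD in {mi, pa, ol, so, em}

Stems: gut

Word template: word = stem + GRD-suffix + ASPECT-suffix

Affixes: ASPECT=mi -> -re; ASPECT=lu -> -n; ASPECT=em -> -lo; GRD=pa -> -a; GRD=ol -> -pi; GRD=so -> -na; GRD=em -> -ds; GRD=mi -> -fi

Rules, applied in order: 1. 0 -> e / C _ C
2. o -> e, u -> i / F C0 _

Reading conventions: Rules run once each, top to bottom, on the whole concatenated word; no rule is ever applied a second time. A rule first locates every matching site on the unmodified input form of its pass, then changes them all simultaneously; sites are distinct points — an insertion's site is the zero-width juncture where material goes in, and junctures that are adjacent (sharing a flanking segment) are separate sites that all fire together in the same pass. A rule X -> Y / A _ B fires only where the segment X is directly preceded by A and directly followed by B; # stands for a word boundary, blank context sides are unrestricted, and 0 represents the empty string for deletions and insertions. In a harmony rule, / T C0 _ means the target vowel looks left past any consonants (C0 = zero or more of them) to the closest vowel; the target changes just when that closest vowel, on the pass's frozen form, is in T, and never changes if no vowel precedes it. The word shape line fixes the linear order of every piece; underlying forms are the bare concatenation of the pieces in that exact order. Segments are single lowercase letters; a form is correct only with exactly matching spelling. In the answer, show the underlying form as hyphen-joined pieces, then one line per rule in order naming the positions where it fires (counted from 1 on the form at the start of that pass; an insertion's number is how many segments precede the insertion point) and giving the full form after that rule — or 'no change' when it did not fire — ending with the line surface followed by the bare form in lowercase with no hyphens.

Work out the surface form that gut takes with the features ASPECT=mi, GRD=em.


underlying: gut-ds-re
1. 0 -> e / C _ C: inserts after position(s) 3, 4, 5: gutedesere
2. o -> e, u -> i / F C0 _: no change
surface: gutedesere


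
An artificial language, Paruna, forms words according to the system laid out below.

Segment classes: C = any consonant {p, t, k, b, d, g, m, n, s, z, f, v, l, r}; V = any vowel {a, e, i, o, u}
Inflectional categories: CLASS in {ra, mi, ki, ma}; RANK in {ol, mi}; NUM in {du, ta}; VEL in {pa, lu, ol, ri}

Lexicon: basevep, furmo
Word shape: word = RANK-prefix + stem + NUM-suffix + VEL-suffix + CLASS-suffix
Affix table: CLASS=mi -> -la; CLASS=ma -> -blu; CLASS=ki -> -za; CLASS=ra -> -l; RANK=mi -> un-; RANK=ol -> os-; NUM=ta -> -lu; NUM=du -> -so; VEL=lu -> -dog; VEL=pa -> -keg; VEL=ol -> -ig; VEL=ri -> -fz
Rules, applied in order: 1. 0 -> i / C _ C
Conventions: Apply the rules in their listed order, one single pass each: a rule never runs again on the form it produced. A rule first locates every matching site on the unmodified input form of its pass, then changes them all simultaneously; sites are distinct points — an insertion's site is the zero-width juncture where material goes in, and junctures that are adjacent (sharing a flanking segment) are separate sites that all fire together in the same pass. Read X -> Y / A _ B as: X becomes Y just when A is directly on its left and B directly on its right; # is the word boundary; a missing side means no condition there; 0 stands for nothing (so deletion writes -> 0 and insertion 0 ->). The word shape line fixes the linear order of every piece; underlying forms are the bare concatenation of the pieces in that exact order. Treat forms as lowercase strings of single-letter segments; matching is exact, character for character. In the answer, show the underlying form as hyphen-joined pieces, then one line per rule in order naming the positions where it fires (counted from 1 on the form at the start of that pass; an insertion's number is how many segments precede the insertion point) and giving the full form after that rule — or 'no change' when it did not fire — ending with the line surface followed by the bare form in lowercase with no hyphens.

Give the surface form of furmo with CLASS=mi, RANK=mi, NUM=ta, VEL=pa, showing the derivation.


underlying: un-furmo-lu-keg-la
1. 0 -> i / C _ C: inserts after position(s) 2, 5, 12: unifurimolukegila
surface: unifurimolukegila


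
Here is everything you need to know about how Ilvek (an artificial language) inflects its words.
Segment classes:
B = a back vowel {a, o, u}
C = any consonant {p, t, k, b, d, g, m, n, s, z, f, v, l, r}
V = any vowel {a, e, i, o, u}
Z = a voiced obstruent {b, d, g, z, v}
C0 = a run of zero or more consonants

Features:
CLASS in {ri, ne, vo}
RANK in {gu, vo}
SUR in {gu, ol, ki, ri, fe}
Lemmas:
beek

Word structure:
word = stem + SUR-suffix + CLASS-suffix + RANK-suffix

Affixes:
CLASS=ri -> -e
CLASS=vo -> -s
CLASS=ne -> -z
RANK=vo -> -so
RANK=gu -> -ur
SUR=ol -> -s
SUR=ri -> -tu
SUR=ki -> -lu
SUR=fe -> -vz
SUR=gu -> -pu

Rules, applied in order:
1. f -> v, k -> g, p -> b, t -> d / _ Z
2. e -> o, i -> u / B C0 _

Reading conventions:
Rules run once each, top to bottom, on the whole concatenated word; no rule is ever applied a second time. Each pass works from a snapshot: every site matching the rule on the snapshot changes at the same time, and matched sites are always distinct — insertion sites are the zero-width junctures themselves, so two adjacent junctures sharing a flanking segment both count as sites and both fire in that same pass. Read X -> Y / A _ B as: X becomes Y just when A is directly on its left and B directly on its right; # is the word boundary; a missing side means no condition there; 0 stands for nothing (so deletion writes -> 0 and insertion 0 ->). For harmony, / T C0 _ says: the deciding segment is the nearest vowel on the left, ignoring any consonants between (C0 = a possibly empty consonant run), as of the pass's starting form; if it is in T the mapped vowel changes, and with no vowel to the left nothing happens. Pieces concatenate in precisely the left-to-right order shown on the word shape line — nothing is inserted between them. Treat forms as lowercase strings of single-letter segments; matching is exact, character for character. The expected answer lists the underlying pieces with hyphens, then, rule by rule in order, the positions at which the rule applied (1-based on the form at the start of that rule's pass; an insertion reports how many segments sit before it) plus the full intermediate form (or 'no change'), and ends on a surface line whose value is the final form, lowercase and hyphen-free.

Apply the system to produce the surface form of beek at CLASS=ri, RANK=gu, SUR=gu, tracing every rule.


underlying: beek-pu-e-ur
1. f -> v, k -> g, p -> b, t -> d / _ Z: no change
2. e -> o, i -> u / B C0 _: fires at position(s) 7: beekpuour
surface: beekpuour


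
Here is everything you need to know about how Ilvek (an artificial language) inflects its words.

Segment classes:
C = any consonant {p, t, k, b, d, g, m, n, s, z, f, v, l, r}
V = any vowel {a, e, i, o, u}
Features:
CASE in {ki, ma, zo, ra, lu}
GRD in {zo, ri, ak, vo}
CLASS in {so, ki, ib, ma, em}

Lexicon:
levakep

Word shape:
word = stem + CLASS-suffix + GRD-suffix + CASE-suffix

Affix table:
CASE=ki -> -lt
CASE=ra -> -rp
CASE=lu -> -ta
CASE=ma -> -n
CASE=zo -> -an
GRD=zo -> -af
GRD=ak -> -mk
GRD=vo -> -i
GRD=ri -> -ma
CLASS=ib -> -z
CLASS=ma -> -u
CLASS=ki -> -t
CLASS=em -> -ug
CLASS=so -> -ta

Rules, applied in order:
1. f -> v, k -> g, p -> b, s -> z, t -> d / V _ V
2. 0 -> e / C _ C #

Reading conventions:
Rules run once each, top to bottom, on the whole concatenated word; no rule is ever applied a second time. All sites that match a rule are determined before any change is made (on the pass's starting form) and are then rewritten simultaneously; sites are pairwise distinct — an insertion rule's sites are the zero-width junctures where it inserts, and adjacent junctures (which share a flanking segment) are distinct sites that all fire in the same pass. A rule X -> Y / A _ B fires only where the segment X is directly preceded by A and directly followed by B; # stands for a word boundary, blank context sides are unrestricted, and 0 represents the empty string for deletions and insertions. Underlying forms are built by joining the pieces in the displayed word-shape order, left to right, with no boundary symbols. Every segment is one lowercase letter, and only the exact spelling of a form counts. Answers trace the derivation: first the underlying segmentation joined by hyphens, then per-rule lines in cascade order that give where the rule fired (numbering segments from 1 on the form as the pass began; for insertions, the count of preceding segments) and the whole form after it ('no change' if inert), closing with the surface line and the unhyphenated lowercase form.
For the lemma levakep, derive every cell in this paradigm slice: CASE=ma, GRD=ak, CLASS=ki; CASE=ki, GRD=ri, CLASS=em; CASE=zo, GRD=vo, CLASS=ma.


cell CASE=ma, GRD=ak, CLASS=ki:
underlying: levakep-t-mk-n
1. f -> v, k -> g, p -> b, s -> z, t -> d / V _ V: fires at position(s) 5: levageptmkn
2. 0 -> e / C _ C #: inserts after position(s) 10: levageptmken
surface: levageptmken

cell CASE=ki, GRD=ri, CLASS=em:
underlying: levakep-ug-ma-lt
1. f -> v, k -> g, p -> b, s -> z, t -> d / V _ V: fires at position(s) 5, 7: levagebugmalt
2. 0 -> e / C _ C #: inserts after position(s) 12: levagebugmalet
surface: levagebugmalet

cell CASE=zo, GRD=vo, CLASS=ma:
underlying: levakep-u-i-an
1. f -> v, k -> g, p -> b, s -> z, t -> d / V _ V: fires at position(s) 5, 7: levagebuian
2. 0 -> e / C _ C #: no change
surface: levagebuian


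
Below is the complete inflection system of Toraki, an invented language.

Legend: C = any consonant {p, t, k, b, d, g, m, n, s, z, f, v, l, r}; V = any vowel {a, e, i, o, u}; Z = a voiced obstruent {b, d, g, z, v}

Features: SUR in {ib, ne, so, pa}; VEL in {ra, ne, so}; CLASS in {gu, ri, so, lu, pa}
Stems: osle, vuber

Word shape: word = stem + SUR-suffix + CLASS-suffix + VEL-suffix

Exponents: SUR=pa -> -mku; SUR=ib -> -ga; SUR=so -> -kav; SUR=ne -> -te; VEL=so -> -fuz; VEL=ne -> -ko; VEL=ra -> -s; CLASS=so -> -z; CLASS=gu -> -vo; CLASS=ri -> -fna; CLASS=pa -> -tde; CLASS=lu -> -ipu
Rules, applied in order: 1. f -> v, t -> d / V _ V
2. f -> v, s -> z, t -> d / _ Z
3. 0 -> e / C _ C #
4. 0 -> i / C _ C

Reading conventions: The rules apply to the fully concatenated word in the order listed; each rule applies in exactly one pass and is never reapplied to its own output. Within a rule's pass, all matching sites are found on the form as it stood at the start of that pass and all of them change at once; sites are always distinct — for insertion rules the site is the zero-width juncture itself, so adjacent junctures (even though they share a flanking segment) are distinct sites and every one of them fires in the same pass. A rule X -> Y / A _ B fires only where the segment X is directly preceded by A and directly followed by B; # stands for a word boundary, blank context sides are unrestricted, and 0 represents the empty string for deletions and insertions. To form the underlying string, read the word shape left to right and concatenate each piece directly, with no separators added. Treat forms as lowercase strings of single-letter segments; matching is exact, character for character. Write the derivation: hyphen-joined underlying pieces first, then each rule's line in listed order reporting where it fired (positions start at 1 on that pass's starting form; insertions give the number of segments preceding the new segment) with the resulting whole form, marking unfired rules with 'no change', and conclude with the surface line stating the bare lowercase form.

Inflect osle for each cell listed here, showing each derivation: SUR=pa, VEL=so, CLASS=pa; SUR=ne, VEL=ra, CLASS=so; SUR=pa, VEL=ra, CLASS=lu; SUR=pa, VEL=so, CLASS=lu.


cell SUR=pa, VEL=so, CLASS=pa:
underlying: osle-mku-tde-fuz
1. f -> v, t -> d / V _ V: fires at position(s) 11: oslemkutdevuz
2. f -> v, s -> z, t -> d / _ Z: fires at position(s) 8: oslemkuddevuz
3. 0 -> e / C _ C #: no change
4. 0 -> i / C _ C: inserts after position(s) 2, 5, 8: osilemikudidevuz
surface: osilemikudidevuz

cell SUR=ne, VEL=ra, CLASS=so:
underlying: osle-te-z-s
1. f -> v, t -> d / V _ V: fires at position(s) 5: osledezs
2. f -> v, s -> z, t -> d / _ Z: no change
3. 0 -> e / C _ C #: inserts after position(s) 7: osledezes
4. 0 -> i / C _ C: inserts after position(s) 2: osiledezes
surface: osiledezes

cell SUR=pa, VEL=ra, CLASS=lu:
underlying: osle-mku-ipu-s
1. f -> v, t -> d / V _ V: no change
2. f -> v, s -> z, t -> d / _ Z: no change
3. 0 -> e / C _ C #: no change
4. 0 -> i / C _ C: inserts after position(s) 2, 5: osilemikuipus
surface: osilemikuipus

cell SUR=pa, VEL=so, CLASS=lu:
underlying: osle-mku-ipu-fuz
1. f -> v, t -> d / V _ V: fires at position(s) 11: oslemkuipuvuz
2. f -> v, s -> z, t -> d / _ Z: no change
3. 0 -> e / C _ C #: no change
4. 0 -> i / C _ C: inserts after position(s) 2, 5: osilemikuipuvuz
surface: osilemikuipuvuz


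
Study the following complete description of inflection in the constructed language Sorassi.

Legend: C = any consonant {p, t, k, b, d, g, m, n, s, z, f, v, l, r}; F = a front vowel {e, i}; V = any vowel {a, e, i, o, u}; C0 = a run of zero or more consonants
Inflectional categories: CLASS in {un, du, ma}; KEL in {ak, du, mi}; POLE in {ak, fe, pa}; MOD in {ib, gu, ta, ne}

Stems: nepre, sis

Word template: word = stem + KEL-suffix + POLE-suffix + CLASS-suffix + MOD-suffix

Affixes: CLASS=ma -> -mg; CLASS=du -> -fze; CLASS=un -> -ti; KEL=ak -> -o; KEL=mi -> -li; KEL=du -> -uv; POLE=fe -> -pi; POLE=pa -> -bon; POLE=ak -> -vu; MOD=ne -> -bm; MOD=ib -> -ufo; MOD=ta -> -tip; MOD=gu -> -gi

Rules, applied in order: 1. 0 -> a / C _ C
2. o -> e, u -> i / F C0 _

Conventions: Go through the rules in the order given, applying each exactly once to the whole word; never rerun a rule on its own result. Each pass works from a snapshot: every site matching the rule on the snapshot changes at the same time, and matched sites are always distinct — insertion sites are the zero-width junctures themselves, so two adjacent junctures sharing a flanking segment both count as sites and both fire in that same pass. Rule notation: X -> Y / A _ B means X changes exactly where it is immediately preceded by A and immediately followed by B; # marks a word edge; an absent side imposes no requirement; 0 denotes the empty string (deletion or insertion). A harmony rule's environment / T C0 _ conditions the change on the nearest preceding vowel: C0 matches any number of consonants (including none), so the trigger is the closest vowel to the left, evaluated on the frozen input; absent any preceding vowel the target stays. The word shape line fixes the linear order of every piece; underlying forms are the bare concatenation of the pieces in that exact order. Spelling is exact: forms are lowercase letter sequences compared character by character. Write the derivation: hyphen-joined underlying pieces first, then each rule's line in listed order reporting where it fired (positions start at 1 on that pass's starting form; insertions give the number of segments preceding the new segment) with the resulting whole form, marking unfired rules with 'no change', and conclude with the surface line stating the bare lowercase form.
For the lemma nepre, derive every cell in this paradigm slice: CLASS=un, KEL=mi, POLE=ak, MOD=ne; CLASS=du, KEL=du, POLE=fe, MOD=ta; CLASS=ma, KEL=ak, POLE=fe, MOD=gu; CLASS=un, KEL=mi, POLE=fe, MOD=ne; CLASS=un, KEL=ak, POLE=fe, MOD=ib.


cell CLASS=un, KEL=mi, POLE=ak, MOD=ne:
underlying: nepre-li-vu-ti-bm
1. 0 -> a / C _ C: inserts after position(s) 3, 12: neparelivutibam
2. o -> e, u -> i / F C0 _: fires at position(s) 10: neparelivitibam
surface: neparelivitibam

cell CLASS=du, KEL=du, POLE=fe, MOD=ta:
underlying: nepre-uv-pi-fze-tip
1. 0 -> a / C _ C: inserts after position(s) 3, 7, 10: nepareuvapifazetip
2. o -> e, u -> i / F C0 _: fires at position(s) 7: nepareivapifazetip
surface: nepareivapifazetip

cell CLASS=ma, KEL=ak, POLE=fe, MOD=gu:
underlying: nepre-o-pi-mg-gi
1. 0 -> a / C _ C: inserts after position(s) 3, 9, 10: nepareopimagagi
2. o -> e, u -> i / F C0 _: fires at position(s) 7: nepareepimagagi
surface: nepareepimagagi

cell CLASS=un, KEL=mi, POLE=fe, MOD=ne:
underlying: nepre-li-pi-ti-bm
1. 0 -> a / C _ C: inserts after position(s) 3, 12: neparelipitibam
2. o -> e, u -> i / F C0 _: no change
surface: neparelipitibam

cell CLASS=un, KEL=ak, POLE=fe, MOD=ib:
underlying: nepre-o-pi-ti-ufo
1. 0 -> a / C _ C: inserts after position(s) 3: nepareopitiufo
2. o -> e, u -> i / F C0 _: fires at position(s) 7, 12: nepareepitiifo
surface: nepareepitiifo
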